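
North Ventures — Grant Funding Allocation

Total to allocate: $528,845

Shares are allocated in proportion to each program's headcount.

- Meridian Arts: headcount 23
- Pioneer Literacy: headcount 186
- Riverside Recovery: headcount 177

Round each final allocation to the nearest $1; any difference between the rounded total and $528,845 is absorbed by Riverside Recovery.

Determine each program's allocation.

Meridian Arts: $31,511 | Pioneer Literacy: $254,832 | Riverside Recovery: $242,502

Sum of headcount: 386.
Unrounded shares: Meridian Arts 23/386 × $528,845 = 31,511.49; Pioneer Literacy 186/386 × $528,845 = 254,832.05; Riverside Recovery 177/386 × $528,845 = 242,501.46.
Rounded to nearest $1: Meridian Arts $31,511; Pioneer Literacy $254,832; Riverside Recovery $242,501. Sum = $528,844.
Difference $528,845 − $528,844 = +$1 applied to Riverside Recovery: Riverside Recovery becomes $242,502.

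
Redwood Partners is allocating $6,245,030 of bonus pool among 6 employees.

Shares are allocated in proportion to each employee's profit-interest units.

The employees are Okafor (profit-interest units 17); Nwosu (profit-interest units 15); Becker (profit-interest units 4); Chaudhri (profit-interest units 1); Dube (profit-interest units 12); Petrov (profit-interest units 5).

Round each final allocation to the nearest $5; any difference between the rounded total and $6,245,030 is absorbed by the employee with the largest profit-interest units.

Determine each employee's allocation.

Okafor: $1,966,025; Nwosu: $1,734,730; Becker: $462,595; Chaudhri: $115,650; Dube: $1,387,785; Petrov: $578,245

Combined profit-interest units = 54.
Proportional shares: Okafor 17/54 × $6,245,030 = 1,966,027.96; Nwosu 15/54 × $6,245,030 = 1,734,730.56; Becker 4/54 × $6,245,030 = 462,594.81; Chaudhri 1/54 × $6,245,030 = 115,648.70; Dube 12/54 × $6,245,030 = 1,387,784.44; Petrov 5/54 × $6,245,030 = 578,243.52.
Rounded to nearest $5: Okafor $1,966,030; Nwosu $1,734,730; Becker $462,595; Chaudhri $115,650; Dube $1,387,785; Petrov $578,245. Sum = $6,245,035.
Difference $6,245,030 − $6,245,035 = −$5 applied to largest profit-interest units (Okafor): Okafor becomes $1,966,025.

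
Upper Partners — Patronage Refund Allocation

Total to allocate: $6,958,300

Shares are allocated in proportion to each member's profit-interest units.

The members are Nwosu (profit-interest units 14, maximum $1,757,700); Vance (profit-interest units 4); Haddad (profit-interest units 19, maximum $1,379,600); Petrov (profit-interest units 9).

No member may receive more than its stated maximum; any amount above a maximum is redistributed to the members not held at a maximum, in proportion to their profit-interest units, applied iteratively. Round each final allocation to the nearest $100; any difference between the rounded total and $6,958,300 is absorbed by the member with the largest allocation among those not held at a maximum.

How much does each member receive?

Sum of profit-interest units: 46.
Unconstrained shares: Nwosu 2,117,743.48; Vance 605,069.57; Haddad 2,874,080.43; Petrov 1,361,406.52.
Cap binds for Nwosu ($1,757,700), Haddad ($1,379,600); balance $3,821,000 reallocated over remaining profit-interest units 13.
Shares after redistribution: Vance 1,175,692.31 → $1,175,700; Petrov 2,645,307.69 → $2,645,300.

Nwosu: $1,757,700; Vance: $1,175,700; Haddad: $1,379,600; Petrov: $2,645,300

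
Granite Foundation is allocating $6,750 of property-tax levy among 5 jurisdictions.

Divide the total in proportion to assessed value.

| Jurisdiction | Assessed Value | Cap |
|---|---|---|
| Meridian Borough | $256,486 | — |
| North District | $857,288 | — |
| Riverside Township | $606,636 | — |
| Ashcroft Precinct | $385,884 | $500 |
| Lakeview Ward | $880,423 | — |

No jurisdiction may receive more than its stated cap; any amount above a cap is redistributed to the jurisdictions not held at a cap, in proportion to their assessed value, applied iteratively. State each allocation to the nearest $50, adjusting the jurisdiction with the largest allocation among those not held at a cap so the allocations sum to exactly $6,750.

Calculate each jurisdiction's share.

Meridian Borough: $600; North District: $2,050; Riverside Township: $1,450; Ashcroft Precinct: $500; Lakeview Ward: $2,150

Sum of assessed value: 2,986,717.
Pro-rata shares before constraints: Meridian Borough 579.66; North District 1,937.48; Riverside Township 1,371.00; Ashcroft Precinct 872.10; Lakeview Ward 1,989.76.
Cap binds for Ashcroft Precinct ($500); residual $6,250 reallocated over remaining assessed value 2,600,833.
Redistributed shares: Meridian Borough 616.36 → $600; North District 2,060.13 → $2,050; Riverside Township 1,457.79 → $1,450; Lakeview Ward 2,115.72 → $2,100.
Rounding difference +$50 applied to Lakeview Ward → $2,150.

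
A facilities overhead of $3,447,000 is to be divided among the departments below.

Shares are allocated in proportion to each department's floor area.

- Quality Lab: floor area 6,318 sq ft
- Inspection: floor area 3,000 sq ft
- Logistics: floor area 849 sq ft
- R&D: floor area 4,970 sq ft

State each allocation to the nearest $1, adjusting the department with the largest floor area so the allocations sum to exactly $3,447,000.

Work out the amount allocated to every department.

Quality Lab: $1,438,737; Inspection: $683,160; Logistics: $193,334; R&D: $1,131,769

Combined floor area = 6,318 + 3,000 + 849 + 4,970 = 15,137.
Proportional shares: Quality Lab 1,438,735.95; Inspection 683,160.47; Logistics 193,334.41; R&D 1,131,769.17.
After rounding ($1): Quality Lab $1,438,736; Inspection $683,160; Logistics $193,334; R&D $1,131,769. Sum = $3,446,999.
Difference $3,447,000 − $3,446,999 = +$1 applied to largest floor area (Quality Lab): Quality Lab becomes $1,438,737.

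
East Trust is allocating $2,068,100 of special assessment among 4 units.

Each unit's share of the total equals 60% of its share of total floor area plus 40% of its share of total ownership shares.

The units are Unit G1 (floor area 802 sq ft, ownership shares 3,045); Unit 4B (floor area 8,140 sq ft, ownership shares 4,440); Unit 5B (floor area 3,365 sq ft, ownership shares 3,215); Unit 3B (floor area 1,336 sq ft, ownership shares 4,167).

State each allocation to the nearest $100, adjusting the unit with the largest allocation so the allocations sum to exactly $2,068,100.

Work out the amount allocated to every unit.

Unit G1: $242,400 · Unit 4B: $987,400 · Unit 5B: $484,900 · Unit 3B: $353,400

Floor area total 13,643; ownership shares total 14,867.
Blended shares (60% floor area + 40% ownership shares): Unit G1 0.1172; Unit 4B 0.4774; Unit 5B 0.2345; Unit 3B 0.1709.
Raw shares: Unit G1 242,375.63; Unit 4B 987,403.97; Unit 5B 484,945.22; Unit 3B 353,375.18.
After rounding ($100): Unit G1 $242,400; Unit 4B $987,400; Unit 5B $484,900; Unit 3B $353,400. Sum = $2,068,100.
Rounded total matches; no reconciliation needed.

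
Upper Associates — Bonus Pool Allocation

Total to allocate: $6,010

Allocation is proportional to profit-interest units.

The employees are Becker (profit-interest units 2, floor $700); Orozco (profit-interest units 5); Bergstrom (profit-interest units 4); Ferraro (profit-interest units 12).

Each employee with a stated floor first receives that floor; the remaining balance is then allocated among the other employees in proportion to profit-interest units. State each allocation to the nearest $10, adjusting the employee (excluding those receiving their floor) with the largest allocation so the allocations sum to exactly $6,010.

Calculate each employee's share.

Minimums first: Becker $700. Residual $5,310.
Residual split over remaining profit-interest units 21: Orozco 1,264.29 → $1,260; Bergstrom 1,011.43 → $1,010; Ferraro 3,034.29 → $3,030.
Rounding difference +$10 applied to Ferraro → $3,040.

Becker: $700; Orozco: $1,260; Bergstrom: $1,010; Ferraro: $3,040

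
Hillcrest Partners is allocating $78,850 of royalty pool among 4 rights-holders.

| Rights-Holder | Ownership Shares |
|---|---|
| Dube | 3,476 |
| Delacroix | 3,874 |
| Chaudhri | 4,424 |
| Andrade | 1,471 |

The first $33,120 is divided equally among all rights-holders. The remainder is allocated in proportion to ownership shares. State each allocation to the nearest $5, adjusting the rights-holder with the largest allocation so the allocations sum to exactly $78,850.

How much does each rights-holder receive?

Dube: $20,280 | Delacroix: $21,655 | Chaudhri: $23,555 | Andrade: $13,360

Equal tier: $33,120 ÷ 4 = $8,280 apiece.
Remainder $45,730 by ownership shares (total 13,245): Dube 12,001.32 → $12,000; Delacroix 13,375.46 → $13,375; Chaudhri 15,274.41 → $15,275; Andrade 5,078.81 → $5,080.
Totals: Dube $8,280 + $12,000 = $20,280; Delacroix $8,280 + $13,375 = $21,655; Chaudhri $8,280 + $15,275 = $23,555; Andrade $8,280 + $5,080 = $13,360.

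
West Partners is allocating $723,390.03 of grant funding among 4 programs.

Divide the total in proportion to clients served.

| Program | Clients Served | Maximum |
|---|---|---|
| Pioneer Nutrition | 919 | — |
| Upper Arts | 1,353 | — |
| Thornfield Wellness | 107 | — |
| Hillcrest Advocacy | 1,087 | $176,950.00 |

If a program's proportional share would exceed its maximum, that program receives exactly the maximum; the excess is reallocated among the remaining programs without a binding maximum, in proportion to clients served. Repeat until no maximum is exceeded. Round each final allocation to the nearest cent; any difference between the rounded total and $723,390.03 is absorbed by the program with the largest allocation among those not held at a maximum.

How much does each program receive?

Combined clients served = 3,466.
Proportional shares (ignoring caps): Pioneer Nutrition 191,804.8002; Upper Arts 282,385.0867; Thornfield Wellness 22,332.0061; Hillcrest Advocacy 226,868.1369.
Capped: Hillcrest Advocacy ($176,950.00); remaining pool $546,440.03 reallocated over remaining clients served 2,379.
Shares after redistribution: Pioneer Nutrition 211,088.01495 → $211,088.01; Upper Arts 310,774.8468 → $310,774.85; Thornfield Wellness 24,577.1682 → $24,577.17.

Pioneer Nutrition: $211,088.01 · Upper Arts: $310,774.85 · Thornfield Wellness: $24,577.17 · Hillcrest Advocacy: $176,950.00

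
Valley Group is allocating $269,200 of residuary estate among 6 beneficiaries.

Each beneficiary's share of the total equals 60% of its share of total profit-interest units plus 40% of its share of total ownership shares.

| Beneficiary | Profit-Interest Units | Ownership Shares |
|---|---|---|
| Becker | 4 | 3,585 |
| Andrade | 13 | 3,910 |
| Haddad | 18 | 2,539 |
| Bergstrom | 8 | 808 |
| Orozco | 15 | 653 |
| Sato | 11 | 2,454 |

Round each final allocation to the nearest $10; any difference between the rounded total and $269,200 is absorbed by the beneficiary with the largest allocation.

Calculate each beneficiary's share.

Becker: $37,040 · Andrade: $60,610 · Haddad: $61,750 · Bergstrom: $24,960 · Orozco: $40,150 · Sato: $44,690

Totals — profit-interest units 69, ownership shares 13,949.
Blended shares (60% profit-interest units + 40% ownership shares): Becker 0.1376; Andrade 0.2252; Haddad 0.2293; Bergstrom 0.0927; Orozco 0.1492; Sato 0.1660.
Pro-rata amounts: Becker 37,038.06; Andrade 60,614.74; Haddad 61,735.59; Bergstrom 24,964.35; Orozco 40,153.91; Sato 44,693.34.
At nearest $10: Becker $37,040; Andrade $60,610; Haddad $61,740; Bergstrom $24,960; Orozco $40,150; Sato $44,690. Sum = $269,190.
Difference $269,200 − $269,190 = +$10 applied to largest allocation (Haddad): Haddad becomes $61,750.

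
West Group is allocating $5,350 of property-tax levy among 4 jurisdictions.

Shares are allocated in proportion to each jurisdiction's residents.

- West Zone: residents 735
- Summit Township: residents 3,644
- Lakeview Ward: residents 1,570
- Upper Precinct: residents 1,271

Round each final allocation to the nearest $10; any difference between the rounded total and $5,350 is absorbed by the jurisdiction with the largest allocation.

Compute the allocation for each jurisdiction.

West Zone: $540 · Summit Township: $2,710 · Lakeview Ward: $1,160 · Upper Precinct: $940

Total residents = 7,220.
Unrounded shares: West Zone 735/7,220 × $5,350 = 544.63; Summit Township 3,644/7,220 × $5,350 = 2,700.19; Lakeview Ward 1,570/7,220 × $5,350 = 1,163.37; Upper Precinct 1,271/7,220 × $5,350 = 941.81.
Rounded to nearest $10: West Zone $540; Summit Township $2,700; Lakeview Ward $1,160; Upper Precinct $940. Sum = $5,340.
Difference $5,350 − $5,340 = +$10 applied to largest allocation (Summit Township): Summit Township becomes $2,710.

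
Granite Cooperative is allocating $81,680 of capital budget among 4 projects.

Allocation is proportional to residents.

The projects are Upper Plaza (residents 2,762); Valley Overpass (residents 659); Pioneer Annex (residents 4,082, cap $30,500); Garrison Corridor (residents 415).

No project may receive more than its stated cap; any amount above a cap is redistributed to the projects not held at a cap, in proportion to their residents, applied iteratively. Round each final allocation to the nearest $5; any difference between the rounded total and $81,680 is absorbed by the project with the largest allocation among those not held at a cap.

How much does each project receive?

Combined residents = 7,918.
Unconstrained shares: Upper Plaza 28,492.06; Valley Overpass 6,798.07; Pioneer Annex 42,108.84; Garrison Corridor 4,281.03.
Capped: Pioneer Annex ($30,500); residual $51,180 reallocated over remaining residents 3,836.
Shares after redistribution: Upper Plaza 36,850.67 → $36,850; Valley Overpass 8,792.39 → $8,790; Garrison Corridor 5,536.94 → $5,535.
Rounding difference +$5 applied to Upper Plaza → $36,855.

Upper Plaza: $36,855 · Valley Overpass: $8,790 · Pioneer Annex: $30,500 · Garrison Corridor: $5,535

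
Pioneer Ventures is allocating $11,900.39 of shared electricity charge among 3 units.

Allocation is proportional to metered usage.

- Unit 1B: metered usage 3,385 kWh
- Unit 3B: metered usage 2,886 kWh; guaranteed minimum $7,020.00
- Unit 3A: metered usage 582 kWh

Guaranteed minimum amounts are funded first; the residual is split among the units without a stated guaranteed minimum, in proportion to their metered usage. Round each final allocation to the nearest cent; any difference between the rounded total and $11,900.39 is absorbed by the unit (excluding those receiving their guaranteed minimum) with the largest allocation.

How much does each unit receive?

Minimums first: Unit 3B $7,020.00. Balance $4,880.39.
Balance split over remaining metered usage 3,967: Unit 1B 4,164.3862 → $4,164.39; Unit 3A 716.0038 → $716.00.

Unit 1B: $4,164.39; Unit 3B: $7,020.00; Unit 3A: $716.00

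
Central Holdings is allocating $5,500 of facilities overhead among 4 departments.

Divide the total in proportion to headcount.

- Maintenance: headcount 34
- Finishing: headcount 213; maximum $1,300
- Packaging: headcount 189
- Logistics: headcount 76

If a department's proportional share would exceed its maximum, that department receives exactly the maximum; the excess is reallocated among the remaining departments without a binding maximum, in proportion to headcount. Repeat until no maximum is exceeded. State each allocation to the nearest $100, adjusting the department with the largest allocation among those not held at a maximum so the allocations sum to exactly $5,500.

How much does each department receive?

Headcount total: 512.
Pro-rata shares before constraints: Maintenance 365.23; Finishing 2,288.09; Packaging 2,030.27; Logistics 816.41.
Held at cap: Finishing ($1,300); residual $4,200 reallocated over remaining headcount 299.
Redistributed shares: Maintenance 477.59 → $500; Packaging 2,654.85 → $2,700; Logistics 1,067.56 → $1,100.
Rounding difference −$100 applied to Packaging → $2,600.

Maintenance: $500 | Finishing: $1,300 | Packaging: $2,600 | Logistics: $1,100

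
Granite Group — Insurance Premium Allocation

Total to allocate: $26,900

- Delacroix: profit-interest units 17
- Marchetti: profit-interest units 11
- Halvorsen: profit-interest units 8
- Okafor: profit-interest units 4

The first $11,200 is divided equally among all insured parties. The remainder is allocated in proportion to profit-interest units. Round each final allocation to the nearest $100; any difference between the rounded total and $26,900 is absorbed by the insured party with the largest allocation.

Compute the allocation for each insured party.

Delacroix: $9,500 | Marchetti: $7,100 | Halvorsen: $5,900 | Okafor: $4,400

First tranche $11,200 split equally: $2,800 each.
Remainder $15,700 by profit-interest units (total 40): Delacroix 6,672.50 → $6,700; Marchetti 4,317.50 → $4,300; Halvorsen 3,140.00 → $3,100; Okafor 1,570.00 → $1,600.
Totals: Delacroix $2,800 + $6,700 = $9,500; Marchetti $2,800 + $4,300 = $7,100; Halvorsen $2,800 + $3,100 = $5,900; Okafor $2,800 + $1,600 = $4,400.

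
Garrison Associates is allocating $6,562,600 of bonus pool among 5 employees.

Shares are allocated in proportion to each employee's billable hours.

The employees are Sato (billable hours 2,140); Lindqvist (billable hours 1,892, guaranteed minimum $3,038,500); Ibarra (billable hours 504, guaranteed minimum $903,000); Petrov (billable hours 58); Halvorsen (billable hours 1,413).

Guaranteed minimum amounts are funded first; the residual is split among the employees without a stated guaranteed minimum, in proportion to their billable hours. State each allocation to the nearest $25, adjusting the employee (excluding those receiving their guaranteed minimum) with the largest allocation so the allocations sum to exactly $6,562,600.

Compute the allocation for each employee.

Guaranteed amounts: Lindqvist $3,038,500; Ibarra $903,000. Balance $2,621,100.
Balance split over remaining billable hours 3,611: Sato 1,553,351.98 → $1,553,350; Petrov 42,100.19 → $42,100; Halvorsen 1,025,647.83 → $1,025,650.

Sato: $1,553,350; Lindqvist: $3,038,500; Ibarra: $903,000; Petrov: $42,100; Halvorsen: $1,025,650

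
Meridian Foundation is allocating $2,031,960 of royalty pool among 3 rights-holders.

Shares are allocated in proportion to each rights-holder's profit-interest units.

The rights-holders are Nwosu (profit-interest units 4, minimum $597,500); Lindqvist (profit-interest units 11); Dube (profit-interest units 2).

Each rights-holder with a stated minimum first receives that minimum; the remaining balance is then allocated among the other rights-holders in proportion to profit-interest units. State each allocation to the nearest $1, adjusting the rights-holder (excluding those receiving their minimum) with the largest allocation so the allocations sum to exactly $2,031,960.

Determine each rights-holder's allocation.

Minimums first: Nwosu $597,500. Balance $1,434,460.
Balance split over remaining profit-interest units 13: Lindqvist 1,213,773.85 → $1,213,774; Dube 220,686.15 → $220,686.

Nwosu: $597,500 · Lindqvist: $1,213,774 · Dube: $220,686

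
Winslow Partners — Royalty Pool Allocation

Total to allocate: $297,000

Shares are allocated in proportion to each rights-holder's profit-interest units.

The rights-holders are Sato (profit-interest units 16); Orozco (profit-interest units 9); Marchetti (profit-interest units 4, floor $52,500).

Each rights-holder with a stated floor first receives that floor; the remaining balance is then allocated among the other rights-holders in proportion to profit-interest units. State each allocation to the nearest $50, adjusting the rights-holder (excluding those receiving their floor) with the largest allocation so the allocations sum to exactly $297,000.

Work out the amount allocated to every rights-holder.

Fund the minimums — Marchetti $52,500. Balance $244,500.
Balance split over remaining profit-interest units 25: Sato 156,480.00 → $156,500; Orozco 88,020.00 → $88,000.

Sato: $156,500; Orozco: $88,000; Marchetti: $52,500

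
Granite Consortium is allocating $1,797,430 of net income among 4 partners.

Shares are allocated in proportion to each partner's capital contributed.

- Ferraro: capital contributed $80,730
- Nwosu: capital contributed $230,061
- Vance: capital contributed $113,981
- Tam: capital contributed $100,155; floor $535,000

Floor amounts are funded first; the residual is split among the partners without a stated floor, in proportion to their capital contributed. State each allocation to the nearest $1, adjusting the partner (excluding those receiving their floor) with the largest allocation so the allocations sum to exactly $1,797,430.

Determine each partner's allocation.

Fund the minimums — Tam $535,000. Residual $1,262,430.
Residual split over remaining capital contributed 424,772: Ferraro 239,931.01 → $239,931; Nwosu 683,745.42 → $683,745; Vance 338,753.58 → $338,754.

Ferraro: $239,931 | Nwosu: $683,745 | Vance: $338,754 | Tam: $535,000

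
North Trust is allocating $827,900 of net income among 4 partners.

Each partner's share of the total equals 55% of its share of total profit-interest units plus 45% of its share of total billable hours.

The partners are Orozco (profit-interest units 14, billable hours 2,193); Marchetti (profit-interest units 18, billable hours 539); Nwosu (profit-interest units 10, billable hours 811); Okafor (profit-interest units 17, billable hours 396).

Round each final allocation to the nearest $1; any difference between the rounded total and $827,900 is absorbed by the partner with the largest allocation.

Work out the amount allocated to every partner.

Profit-interest units total 59; billable hours total 3,939.
Blended shares (55% profit-interest units + 45% billable hours): Orozco 0.3810; Marchetti 0.2294; Nwosu 0.1859; Okafor 0.2037.
Raw shares: Orozco 315,464.34; Marchetti 189,898.03; Nwosu 153,882.40; Okafor 168,655.22.
Rounded to nearest $1: Orozco $315,464; Marchetti $189,898; Nwosu $153,882; Okafor $168,655. Sum = $827,899.
Difference $827,900 − $827,899 = +$1 applied to largest allocation (Orozco): Orozco becomes $315,465.

Orozco: $315,465 · Marchetti: $189,898 · Nwosu: $153,882 · Okafor: $168,655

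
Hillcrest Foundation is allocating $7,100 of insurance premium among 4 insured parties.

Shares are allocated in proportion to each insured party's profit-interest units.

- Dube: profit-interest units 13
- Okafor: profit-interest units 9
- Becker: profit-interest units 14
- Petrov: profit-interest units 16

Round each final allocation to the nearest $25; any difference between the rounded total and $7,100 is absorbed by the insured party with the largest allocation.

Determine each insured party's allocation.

Profit-interest units total: 52.
Pro-rata amounts: Dube 13/52 × $7,100 = 1,775.00; Okafor 9/52 × $7,100 = 1,228.85; Becker 14/52 × $7,100 = 1,911.54; Petrov 16/52 × $7,100 = 2,184.62.
After rounding ($25): Dube $1,775; Okafor $1,225; Becker $1,900; Petrov $2,175. Sum = $7,075.
Difference $7,100 − $7,075 = +$25 applied to largest allocation (Petrov): Petrov becomes $2,200.

Dube: $1,775 | Okafor: $1,225 | Becker: $1,900 | Petrov: $2,200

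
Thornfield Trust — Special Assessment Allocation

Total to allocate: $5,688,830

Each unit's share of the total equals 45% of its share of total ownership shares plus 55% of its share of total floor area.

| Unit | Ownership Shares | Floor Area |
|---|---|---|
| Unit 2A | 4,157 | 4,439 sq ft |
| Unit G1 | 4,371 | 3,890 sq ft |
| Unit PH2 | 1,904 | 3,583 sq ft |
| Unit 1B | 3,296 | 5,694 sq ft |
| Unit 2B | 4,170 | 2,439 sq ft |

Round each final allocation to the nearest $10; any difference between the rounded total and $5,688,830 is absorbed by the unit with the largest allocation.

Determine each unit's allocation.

Totals — ownership shares 17,898, floor area 20,045.
Composite weights (45% ownership shares + 55% floor area): Unit 2A 0.2263; Unit G1 0.2166; Unit PH2 0.1462; Unit 1B 0.2391; Unit 2B 0.1718.
Raw shares: Unit 2A 1,287,471.65; Unit G1 1,232,386.04; Unit PH2 831,607.79; Unit 1B 1,360,216.71; Unit 2B 977,147.81.
After rounding ($10): Unit 2A $1,287,470; Unit G1 $1,232,390; Unit PH2 $831,610; Unit 1B $1,360,220; Unit 2B $977,150. Sum = $5,688,840.
Difference $5,688,830 − $5,688,840 = −$10 applied to largest allocation (Unit 1B): Unit 1B becomes $1,360,210.

Unit 2A: $1,287,470 | Unit G1: $1,232,390 | Unit PH2: $831,610 | Unit 1B: $1,360,210 | Unit 2B: $977,150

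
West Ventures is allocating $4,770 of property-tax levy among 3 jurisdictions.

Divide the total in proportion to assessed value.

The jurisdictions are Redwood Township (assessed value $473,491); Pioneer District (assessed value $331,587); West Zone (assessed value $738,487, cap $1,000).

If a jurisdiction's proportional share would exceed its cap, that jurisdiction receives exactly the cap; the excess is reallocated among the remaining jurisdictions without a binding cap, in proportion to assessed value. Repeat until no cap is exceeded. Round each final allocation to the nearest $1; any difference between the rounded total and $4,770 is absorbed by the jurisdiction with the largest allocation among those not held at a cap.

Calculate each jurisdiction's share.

Redwood Township: $2,217 | Pioneer District: $1,553 | West Zone: $1,000

Total assessed value = 1,543,565.
Proportional shares (ignoring caps): Redwood Township 1,463.21; Pioneer District 1,024.69; West Zone 2,282.11.
Held at cap: West Zone ($1,000); remaining pool $3,770 reallocated over remaining assessed value 805,078.
Redistributed shares: Redwood Township 2,217.25 → $2,217; Pioneer District 1,552.75 → $1,553.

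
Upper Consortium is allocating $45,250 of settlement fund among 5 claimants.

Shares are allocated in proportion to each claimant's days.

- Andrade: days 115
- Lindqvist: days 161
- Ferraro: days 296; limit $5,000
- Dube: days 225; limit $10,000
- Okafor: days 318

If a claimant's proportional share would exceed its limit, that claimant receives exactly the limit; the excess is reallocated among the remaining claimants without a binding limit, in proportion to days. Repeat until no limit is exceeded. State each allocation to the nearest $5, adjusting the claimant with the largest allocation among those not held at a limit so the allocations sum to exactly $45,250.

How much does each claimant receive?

Days total: 1,115.
Pro-rata shares before constraints: Andrade 4,667.04; Lindqvist 6,533.86; Ferraro 12,012.56; Dube 9,131.17; Okafor 12,905.38.
Capped: Ferraro ($5,000); balance $40,250 reallocated over remaining days 819.
Capped: Dube ($10,000); balance $30,250 reallocated over remaining days 594.
Redistributed shares: Andrade 5,856.48 → $5,855; Lindqvist 8,199.07 → $8,200; Okafor 16,194.44 → $16,195.

Andrade: $5,855 | Lindqvist: $8,200 | Ferraro: $5,000 | Dube: $10,000 | Okafor: $16,195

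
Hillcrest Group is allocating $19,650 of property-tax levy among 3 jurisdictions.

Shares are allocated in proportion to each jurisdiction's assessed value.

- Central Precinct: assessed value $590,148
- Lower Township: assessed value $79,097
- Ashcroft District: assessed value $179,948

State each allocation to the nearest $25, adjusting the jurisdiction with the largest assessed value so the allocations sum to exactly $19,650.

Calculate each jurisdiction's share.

Central Precinct: $13,650 | Lower Township: $1,825 | Ashcroft District: $4,175

Combined assessed value = 590,148 + 79,097 + 179,948 = 849,193.
Proportional shares: Central Precinct 13,655.80; Lower Township 1,830.27; Ashcroft District 4,163.93.
Rounded to nearest $25: Central Precinct $13,650; Lower Township $1,825; Ashcroft District $4,175. Sum = $19,650.
Rounded total matches; no reconciliation needed.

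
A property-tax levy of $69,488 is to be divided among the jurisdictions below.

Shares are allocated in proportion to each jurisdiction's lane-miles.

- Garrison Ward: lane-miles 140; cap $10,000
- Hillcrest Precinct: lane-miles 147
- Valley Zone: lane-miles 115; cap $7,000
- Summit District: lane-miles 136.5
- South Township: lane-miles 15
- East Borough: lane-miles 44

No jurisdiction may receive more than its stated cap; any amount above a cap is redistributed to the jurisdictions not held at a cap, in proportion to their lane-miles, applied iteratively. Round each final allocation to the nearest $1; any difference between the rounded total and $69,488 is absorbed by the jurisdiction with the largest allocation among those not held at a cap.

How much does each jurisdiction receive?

Combined lane-miles = 597.5.
Proportional shares (ignoring caps): Garrison Ward 16,281.71; Hillcrest Precinct 17,095.79; Valley Zone 13,374.26; Summit District 15,874.66; South Township 1,744.47; East Borough 5,117.11.
Held at cap: Garrison Ward ($10,000), Valley Zone ($7,000); residual $52,488 reallocated over remaining lane-miles 342.5.
Remaining shares: Hillcrest Precinct 22,527.70 → $22,528; Summit District 20,918.58 → $20,919; South Township 2,298.74 → $2,299; East Borough 6,742.98 → $6,743.
Rounding difference −$1 applied to Hillcrest Precinct → $22,527.

Garrison Ward: $10,000; Hillcrest Precinct: $22,527; Valley Zone: $7,000; Summit District: $20,919; South Township: $2,299; East Borough: $6,743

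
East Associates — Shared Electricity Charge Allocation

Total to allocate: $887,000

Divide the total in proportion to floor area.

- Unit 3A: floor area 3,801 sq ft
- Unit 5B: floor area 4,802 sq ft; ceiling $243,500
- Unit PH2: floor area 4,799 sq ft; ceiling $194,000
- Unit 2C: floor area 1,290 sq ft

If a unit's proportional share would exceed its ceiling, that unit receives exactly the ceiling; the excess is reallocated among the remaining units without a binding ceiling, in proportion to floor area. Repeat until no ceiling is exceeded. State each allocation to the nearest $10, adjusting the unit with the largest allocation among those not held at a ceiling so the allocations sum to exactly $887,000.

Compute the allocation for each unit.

Floor area total: 14,692.
Pro-rata shares before constraints: Unit 3A 229,477.74; Unit 5B 289,911.11; Unit PH2 289,729.99; Unit 2C 77,881.16.
Cap binds for Unit 5B ($243,500), Unit PH2 ($194,000); balance $449,500 reallocated over remaining floor area 5,091.
Redistributed shares: Unit 3A 335,601.94 → $335,600; Unit 2C 113,898.06 → $113,900.

Unit 3A: $335,600 | Unit 5B: $243,500 | Unit PH2: $194,000 | Unit 2C: $113,900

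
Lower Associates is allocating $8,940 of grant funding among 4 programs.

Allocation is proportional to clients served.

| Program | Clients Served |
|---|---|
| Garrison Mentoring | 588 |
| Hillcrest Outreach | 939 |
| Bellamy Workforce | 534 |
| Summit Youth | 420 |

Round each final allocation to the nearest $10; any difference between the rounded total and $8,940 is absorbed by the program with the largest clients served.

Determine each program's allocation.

Garrison Mentoring: $2,120; Hillcrest Outreach: $3,390; Bellamy Workforce: $1,920; Summit Youth: $1,510

Combined clients served = 2,481.
Pro-rata amounts: Garrison Mentoring 588/2,481 × $8,940 = 2,118.79; Hillcrest Outreach 939/2,481 × $8,940 = 3,383.58; Bellamy Workforce 534/2,481 × $8,940 = 1,924.21; Summit Youth 420/2,481 × $8,940 = 1,513.42.
After rounding ($10): Garrison Mentoring $2,120; Hillcrest Outreach $3,380; Bellamy Workforce $1,920; Summit Youth $1,510. Sum = $8,930.
Difference $8,940 − $8,930 = +$10 applied to largest clients served (Hillcrest Outreach): Hillcrest Outreach becomes $3,390.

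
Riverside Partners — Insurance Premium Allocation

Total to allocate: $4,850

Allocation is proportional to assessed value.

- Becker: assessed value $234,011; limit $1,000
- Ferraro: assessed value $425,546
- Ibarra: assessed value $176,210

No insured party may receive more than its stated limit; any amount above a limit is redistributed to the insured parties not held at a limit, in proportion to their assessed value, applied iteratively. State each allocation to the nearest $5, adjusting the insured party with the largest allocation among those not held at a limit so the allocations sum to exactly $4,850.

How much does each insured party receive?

Becker: $1,000; Ferraro: $2,725; Ibarra: $1,125

Total assessed value = 835,767.
Proportional shares (ignoring caps): Becker 1,357.98; Ferraro 2,469.47; Ibarra 1,022.56.
Held at cap: Becker ($1,000); balance $3,850 reallocated over remaining assessed value 601,756.
Redistributed shares: Ferraro 2,722.62 → $2,725; Ibarra 1,127.38 → $1,125.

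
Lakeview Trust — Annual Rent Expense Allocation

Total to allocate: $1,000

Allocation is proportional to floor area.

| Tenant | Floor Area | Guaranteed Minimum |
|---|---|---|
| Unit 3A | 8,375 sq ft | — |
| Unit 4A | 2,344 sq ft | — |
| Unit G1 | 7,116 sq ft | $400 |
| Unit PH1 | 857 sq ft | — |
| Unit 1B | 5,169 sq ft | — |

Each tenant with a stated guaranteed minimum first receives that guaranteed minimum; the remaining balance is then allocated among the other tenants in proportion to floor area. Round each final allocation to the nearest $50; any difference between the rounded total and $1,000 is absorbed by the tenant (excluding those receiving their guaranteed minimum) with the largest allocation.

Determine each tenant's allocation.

Guaranteed amounts: Unit G1 $400. Balance $600.
Balance split over remaining floor area 16,745: Unit 3A 300.09 → $300; Unit 4A 83.99 → $100; Unit PH1 30.71 → $50; Unit 1B 185.21 → $200.
Rounding difference −$50 applied to Unit 3A → $250.

Unit 3A: $250 | Unit 4A: $100 | Unit G1: $400 | Unit PH1: $50 | Unit 1B: $200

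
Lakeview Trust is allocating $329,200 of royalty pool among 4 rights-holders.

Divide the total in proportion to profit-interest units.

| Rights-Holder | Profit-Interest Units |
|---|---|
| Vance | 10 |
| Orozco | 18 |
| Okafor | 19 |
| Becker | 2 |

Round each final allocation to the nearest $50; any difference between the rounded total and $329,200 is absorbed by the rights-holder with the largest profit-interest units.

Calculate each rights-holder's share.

Vance: $67,200 | Orozco: $120,950 | Okafor: $127,600 | Becker: $13,450

Total profit-interest units = 49.
Raw shares: Vance 10/49 × $329,200 = 67,183.67; Orozco 18/49 × $329,200 = 120,930.61; Okafor 19/49 × $329,200 = 127,648.98; Becker 2/49 × $329,200 = 13,436.73.
After rounding ($50): Vance $67,200; Orozco $120,950; Okafor $127,650; Becker $13,450. Sum = $329,250.
Difference $329,200 − $329,250 = −$50 applied to largest profit-interest units (Okafor): Okafor becomes $127,600.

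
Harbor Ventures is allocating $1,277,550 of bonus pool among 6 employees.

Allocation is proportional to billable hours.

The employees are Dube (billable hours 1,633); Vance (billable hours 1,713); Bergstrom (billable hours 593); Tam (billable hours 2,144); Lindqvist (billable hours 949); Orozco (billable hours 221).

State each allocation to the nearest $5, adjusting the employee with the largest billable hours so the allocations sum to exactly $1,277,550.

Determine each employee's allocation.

Dube: $287,640 | Vance: $301,730 | Bergstrom: $104,450 | Tam: $377,645 | Lindqvist: $167,160 | Orozco: $38,925

Total billable hours = 1,633 + 1,713 + 593 + 2,144 + 949 + 221 = 7,253.
Raw shares: Dube 287,638.10; Vance 301,729.37; Bergstrom 104,451.56; Tam 377,646.11; Lindqvist 167,157.72; Orozco 38,927.14.
Rounded to nearest $5: Dube $287,640; Vance $301,730; Bergstrom $104,450; Tam $377,645; Lindqvist $167,160; Orozco $38,925. Sum = $1,277,550.
Rounded total matches; no reconciliation needed.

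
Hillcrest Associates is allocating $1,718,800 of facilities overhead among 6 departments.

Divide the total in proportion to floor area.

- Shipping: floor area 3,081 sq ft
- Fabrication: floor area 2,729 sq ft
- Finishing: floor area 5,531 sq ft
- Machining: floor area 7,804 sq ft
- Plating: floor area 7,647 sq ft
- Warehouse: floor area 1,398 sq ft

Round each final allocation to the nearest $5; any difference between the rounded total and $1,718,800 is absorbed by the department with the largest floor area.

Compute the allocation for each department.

Shipping: $187,855 · Fabrication: $166,395 · Finishing: $337,235 · Machining: $475,820 · Plating: $466,255 · Warehouse: $85,240

Sum of floor area: 3,081 + 2,729 + 5,531 + 7,804 + 7,647 + 1,398 = 28,190.
Pro-rata amounts: Shipping 187,854.66; Fabrication 166,392.52; Finishing 337,236.00; Machining 475,825.30; Plating 466,252.70; Warehouse 85,238.82.
After rounding ($5): Shipping $187,855; Fabrication $166,395; Finishing $337,235; Machining $475,825; Plating $466,255; Warehouse $85,240. Sum = $1,718,805.
Difference $1,718,800 − $1,718,805 = −$5 applied to largest floor area (Machining): Machining becomes $475,820.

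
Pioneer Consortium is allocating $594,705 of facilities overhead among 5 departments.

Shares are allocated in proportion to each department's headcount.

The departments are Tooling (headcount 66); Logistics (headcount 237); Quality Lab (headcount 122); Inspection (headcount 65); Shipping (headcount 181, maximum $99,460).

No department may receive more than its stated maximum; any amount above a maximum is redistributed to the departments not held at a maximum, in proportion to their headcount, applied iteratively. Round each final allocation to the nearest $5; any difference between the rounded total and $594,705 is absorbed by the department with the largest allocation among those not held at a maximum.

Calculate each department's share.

Tooling: $66,705 | Logistics: $239,540 | Quality Lab: $123,305 | Inspection: $65,695 | Shipping: $99,460

Sum of headcount: 671.
Pro-rata shares before constraints: Tooling 58,495.57; Logistics 210,052.29; Quality Lab 108,128.18; Inspection 57,609.28; Shipping 160,419.68.
Held at cap: Shipping ($99,460); remaining pool $495,245 reallocated over remaining headcount 490.
Redistributed shares: Tooling 66,706.47 → $66,705; Logistics 239,536.87 → $239,535; Quality Lab 123,305.90 → $123,305; Inspection 65,695.77 → $65,695.
Rounding difference +$5 applied to Logistics → $239,540.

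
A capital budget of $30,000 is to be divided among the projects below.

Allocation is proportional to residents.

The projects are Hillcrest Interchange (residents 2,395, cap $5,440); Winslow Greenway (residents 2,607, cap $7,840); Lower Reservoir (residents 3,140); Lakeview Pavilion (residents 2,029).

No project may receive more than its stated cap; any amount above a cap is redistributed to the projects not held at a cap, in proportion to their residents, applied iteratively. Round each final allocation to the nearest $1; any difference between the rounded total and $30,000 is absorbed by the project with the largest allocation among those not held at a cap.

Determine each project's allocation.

Hillcrest Interchange: $5,440 · Winslow Greenway: $7,840 · Lower Reservoir: $10,157 · Lakeview Pavilion: $6,563

Combined residents = 10,171.
Pro-rata shares before constraints: Hillcrest Interchange 7,064.20; Winslow Greenway 7,689.51; Lower Reservoir 9,261.63; Lakeview Pavilion 5,984.66.
Cap binds for Hillcrest Interchange ($5,440); residual $24,560 reallocated over remaining residents 7,776.
Cap binds for Winslow Greenway ($7,840); residual $16,720 reallocated over remaining residents 5,169.
Redistributed shares: Lower Reservoir 10,156.86 → $10,157; Lakeview Pavilion 6,563.14 → $6,563.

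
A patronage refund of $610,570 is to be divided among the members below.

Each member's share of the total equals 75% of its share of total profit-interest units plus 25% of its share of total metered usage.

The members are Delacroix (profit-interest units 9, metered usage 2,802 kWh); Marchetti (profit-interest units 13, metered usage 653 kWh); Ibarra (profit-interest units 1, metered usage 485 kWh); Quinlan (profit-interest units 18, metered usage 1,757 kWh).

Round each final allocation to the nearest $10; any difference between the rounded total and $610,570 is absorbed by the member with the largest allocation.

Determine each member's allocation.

Delacroix: $175,600 · Marchetti: $162,690 · Ibarra: $24,160 · Quinlan: $248,120

Profit-interest units total 41; metered usage total 5,697.
Blended shares (75% profit-interest units + 25% metered usage): Delacroix 0.2876; Marchetti 0.2665; Ibarra 0.0396; Quinlan 0.4064.
Proportional shares: Delacroix 175,596.02; Marchetti 162,692.67; Ibarra 24,163.80; Quinlan 248,117.50.
At nearest $10: Delacroix $175,600; Marchetti $162,690; Ibarra $24,160; Quinlan $248,120. Sum = $610,570.
No rounding difference to absorb.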